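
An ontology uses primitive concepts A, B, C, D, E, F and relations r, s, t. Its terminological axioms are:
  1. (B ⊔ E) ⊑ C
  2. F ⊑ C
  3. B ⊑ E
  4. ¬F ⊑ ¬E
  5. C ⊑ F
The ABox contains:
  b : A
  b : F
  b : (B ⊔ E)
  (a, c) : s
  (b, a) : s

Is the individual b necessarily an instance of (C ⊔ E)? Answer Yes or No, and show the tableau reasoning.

Yes

1. b : (C ⊔ E)?  L(b) = {A, F, (B ⊔ E)} ∪ {(¬C ⊓ ¬E)}
   clash {E, ¬E} at b — b ∈ (C ⊔ E)
2. Hence b : (C ⊔ E): entailed.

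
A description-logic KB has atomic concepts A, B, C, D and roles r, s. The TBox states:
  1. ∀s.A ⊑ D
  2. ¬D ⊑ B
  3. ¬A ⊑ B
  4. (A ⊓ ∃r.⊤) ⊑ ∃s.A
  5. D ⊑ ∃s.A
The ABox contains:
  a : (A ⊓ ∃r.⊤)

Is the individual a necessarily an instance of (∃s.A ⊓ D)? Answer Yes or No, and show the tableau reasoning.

1. a : (∃s.A ⊓ D)?  L(a) = {(A ⊓ ∃r.⊤)} ∪ {(∀s.¬A ⊔ ¬D)}
   apply at a: (A ⊓ ∃r.⊤)⊑∃s.A
   open: L(a) ⊇ {A, B, ¬D, ∃r.⊤, ∃s.A, …} (+ ∃-successors) — a ∉ (∃s.A ⊓ D) possible
2. Hence a : (∃s.A ⊓ D): not entailed.

No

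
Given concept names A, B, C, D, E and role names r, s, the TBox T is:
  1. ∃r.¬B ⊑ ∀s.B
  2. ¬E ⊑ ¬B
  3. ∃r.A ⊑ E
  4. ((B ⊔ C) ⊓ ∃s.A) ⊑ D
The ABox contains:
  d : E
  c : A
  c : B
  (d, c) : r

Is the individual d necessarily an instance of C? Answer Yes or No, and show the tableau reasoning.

1. d : C?  L(d) = {E} ∪ {¬C}
   open: L(d) ⊇ {E, ¬B, ¬C, ∀r.B} — d ∉ C possible
2. Hence d : C: not entailed.

No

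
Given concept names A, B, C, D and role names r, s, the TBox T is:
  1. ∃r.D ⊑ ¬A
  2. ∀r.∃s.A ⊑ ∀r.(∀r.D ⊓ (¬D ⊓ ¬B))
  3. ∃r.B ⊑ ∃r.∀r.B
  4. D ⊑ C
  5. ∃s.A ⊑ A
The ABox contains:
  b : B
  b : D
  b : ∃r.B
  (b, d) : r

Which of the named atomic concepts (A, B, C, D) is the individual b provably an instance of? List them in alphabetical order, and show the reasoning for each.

{B, C, D}

1. b : A?  L(b) = {B, D, ∃r.B} ∪ {¬A}
   apply at b: ∃r.B⊑∃r.∀r.B; D⊑C
   open: L(b) ⊇ {B, C, D, ¬A, ∀s.¬A, …} (+ ∃-successors) — b ∉ A possible
2. b : B?  L(b) = {B, D, ∃r.B} ∪ {¬B}
   clash {B, ¬B} at b — b ∈ B
3. b : C?  L(b) = {B, D, ∃r.B} ∪ {¬C}
   clash {C, ¬C} at b — b ∈ C
4. b : D?  L(b) = {B, D, ∃r.B} ∪ {¬D}
   clash {D, ¬D} at b — b ∈ D
5. Entailed for b: {B, C, D}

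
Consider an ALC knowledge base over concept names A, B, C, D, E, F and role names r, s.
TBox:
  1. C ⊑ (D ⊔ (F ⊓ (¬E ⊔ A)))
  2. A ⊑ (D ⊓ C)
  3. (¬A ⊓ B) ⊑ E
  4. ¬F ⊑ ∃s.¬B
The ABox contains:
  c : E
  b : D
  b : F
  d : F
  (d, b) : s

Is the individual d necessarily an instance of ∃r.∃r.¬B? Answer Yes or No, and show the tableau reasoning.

1. d : ∃r.∃r.¬B?  L(d) = {F} ∪ {∀r.∀r.B}
   open: L(d) ⊇ {F, ¬A, ¬B, ¬C, ∀r.∀r.B} — d ∉ ∃r.∃r.¬B possible
2. Hence d : ∃r.∃r.¬B: not entailed.

No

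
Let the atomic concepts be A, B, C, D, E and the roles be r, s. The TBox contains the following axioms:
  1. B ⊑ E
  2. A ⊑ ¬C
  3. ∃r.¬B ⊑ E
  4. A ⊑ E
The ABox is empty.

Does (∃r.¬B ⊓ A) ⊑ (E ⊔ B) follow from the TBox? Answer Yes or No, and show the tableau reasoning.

Yes

1. (∃r.¬B ⊓ A) ⊑ (E ⊔ B)  ⇔  ((∃r.¬B ⊓ A) ⊓ (¬E ⊓ ¬B)) unsat w.r.t. T
   all branches close; clash {E, ¬E} at x₀
2. Hence (∃r.¬B ⊓ A) ⊑ (E ⊔ B): entailed.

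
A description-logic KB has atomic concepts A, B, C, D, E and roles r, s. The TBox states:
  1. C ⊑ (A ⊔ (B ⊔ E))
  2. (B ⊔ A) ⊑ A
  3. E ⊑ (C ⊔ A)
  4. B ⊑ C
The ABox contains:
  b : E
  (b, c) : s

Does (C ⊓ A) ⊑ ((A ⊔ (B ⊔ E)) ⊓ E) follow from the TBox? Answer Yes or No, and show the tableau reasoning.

1. (C ⊓ A) ⊑ ((A ⊔ (B ⊔ E)) ⊓ E)  ⇔  ((C ⊓ A) ⊓ ((¬A ⊓ (¬B ⊓ ¬E)) ⊔ ¬E)) unsat w.r.t. T
   apply at x₀: C⊑(A ⊔ (B ⊔ E))
   open: L(x₀) ⊇ {A, C, ¬E}
2. Hence (C ⊓ A) ⊑ ((A ⊔ (B ⊔ E)) ⊓ E): not entailed.

No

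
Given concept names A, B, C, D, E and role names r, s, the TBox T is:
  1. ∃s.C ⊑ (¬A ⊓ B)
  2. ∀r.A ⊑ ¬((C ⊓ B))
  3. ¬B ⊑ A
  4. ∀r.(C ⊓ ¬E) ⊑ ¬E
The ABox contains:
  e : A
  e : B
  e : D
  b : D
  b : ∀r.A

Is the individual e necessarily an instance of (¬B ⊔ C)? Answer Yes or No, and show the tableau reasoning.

1. e : (¬B ⊔ C)?  L(e) = {A, B, D} ∪ {(B ⊓ ¬C)}
   open: L(e) ⊇ {A, B, D, ¬C, ∀s.¬C, …} (+ ∃-successors) — e ∉ (¬B ⊔ C) possible
2. Hence e : (¬B ⊔ C): not entailed.

No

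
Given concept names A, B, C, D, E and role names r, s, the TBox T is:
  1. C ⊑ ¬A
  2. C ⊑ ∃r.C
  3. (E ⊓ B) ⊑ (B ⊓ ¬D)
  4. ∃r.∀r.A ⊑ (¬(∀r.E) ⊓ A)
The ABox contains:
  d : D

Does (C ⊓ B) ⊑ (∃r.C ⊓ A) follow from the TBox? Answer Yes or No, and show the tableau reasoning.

No

1. (C ⊓ B) ⊑ (∃r.C ⊓ A)  ⇔  ((C ⊓ B) ⊓ (∀r.¬C ⊔ ¬A)) unsat w.r.t. T
   apply at x₀: C⊑¬A; C⊑∃r.C
   open: L(x₀) ⊇ {B, C, ¬A, ¬E, ∀r.∃r.¬A, …} (+ ∃-successors)
2. Hence (C ⊓ B) ⊑ (∃r.C ⊓ A): not entailed.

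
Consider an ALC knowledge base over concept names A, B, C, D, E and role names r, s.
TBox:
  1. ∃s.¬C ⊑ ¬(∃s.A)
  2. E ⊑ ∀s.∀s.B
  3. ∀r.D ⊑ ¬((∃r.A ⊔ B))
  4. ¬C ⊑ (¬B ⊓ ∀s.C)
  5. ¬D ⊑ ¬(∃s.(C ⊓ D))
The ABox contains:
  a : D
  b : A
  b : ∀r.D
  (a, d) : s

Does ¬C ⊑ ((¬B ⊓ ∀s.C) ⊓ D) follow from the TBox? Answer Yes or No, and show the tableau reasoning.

No

1. ¬C ⊑ ((¬B ⊓ ∀s.C) ⊓ D)  ⇔  (¬C ⊓ ((B ⊔ ∃s.¬C) ⊔ ¬D)) unsat w.r.t. T
   apply at x₀: ¬C⊑(¬B ⊓ ∀s.C)
   open: L(x₀) ⊇ {¬B, ¬C, ¬D, ¬E, ∀s.(¬C ⊔ ¬D), …} (+ ∃-successors)
2. Hence ¬C ⊑ ((¬B ⊓ ∀s.C) ⊓ D): not entailed.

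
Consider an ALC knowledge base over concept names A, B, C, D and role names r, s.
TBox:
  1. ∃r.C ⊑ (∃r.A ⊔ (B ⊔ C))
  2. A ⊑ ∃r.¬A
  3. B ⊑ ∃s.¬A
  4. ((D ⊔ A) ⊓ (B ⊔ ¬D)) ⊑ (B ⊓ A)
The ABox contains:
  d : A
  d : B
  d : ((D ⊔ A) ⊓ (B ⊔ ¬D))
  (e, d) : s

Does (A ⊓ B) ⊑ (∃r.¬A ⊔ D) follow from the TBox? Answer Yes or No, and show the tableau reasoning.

Yes

1. (A ⊓ B) ⊑ (∃r.¬A ⊔ D)  ⇔  ((A ⊓ B) ⊓ (∀r.A ⊓ ¬D)) unsat w.r.t. T
   all branches close; clash {A, ¬A} at an ∃-successor
2. Hence (A ⊓ B) ⊑ (∃r.¬A ⊔ D): entailed.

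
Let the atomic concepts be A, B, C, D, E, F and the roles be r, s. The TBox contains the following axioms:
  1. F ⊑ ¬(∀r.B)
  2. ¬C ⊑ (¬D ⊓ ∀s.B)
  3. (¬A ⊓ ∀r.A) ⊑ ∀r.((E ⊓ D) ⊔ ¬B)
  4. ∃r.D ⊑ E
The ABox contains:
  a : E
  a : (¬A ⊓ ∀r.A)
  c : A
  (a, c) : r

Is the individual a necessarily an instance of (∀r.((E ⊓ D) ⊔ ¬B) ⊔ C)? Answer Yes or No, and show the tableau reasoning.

1. a : (∀r.((E ⊓ D) ⊔ ¬B) ⊔ C)?  L(a) = {E, (¬A ⊓ ∀r.A)} ∪ {(∃r.((¬E ⊔ ¬D) ⊓ B) ⊓ ¬C)}
   clash {B, ¬B} at an ∃-successor — a ∈ (∀r.((E ⊓ D) ⊔ ¬B) ⊔ C)
2. Hence a : (∀r.((E ⊓ D) ⊔ ¬B) ⊔ C): entailed.

Yes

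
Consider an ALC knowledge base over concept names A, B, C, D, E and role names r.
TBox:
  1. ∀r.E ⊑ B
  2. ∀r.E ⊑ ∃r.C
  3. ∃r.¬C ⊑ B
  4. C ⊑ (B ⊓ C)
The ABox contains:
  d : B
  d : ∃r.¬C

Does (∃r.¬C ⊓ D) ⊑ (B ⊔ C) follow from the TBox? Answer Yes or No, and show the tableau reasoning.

1. (∃r.¬C ⊓ D) ⊑ (B ⊔ C)  ⇔  ((∃r.¬C ⊓ D) ⊓ (¬B ⊓ ¬C)) unsat w.r.t. T
   all branches close; clash {B, ¬B} at x₀
2. Hence (∃r.¬C ⊓ D) ⊑ (B ⊔ C): entailed.

Yes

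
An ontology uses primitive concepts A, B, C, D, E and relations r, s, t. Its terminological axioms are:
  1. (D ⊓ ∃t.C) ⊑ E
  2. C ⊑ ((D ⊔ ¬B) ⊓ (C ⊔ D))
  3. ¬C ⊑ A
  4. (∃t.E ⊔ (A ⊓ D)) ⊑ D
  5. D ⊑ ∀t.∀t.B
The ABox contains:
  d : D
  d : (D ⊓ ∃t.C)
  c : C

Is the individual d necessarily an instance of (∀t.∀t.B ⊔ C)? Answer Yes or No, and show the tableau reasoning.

1. d : (∀t.∀t.B ⊔ C)?  L(d) = {D, (D ⊓ ∃t.C)} ∪ {(∃t.∃t.¬B ⊓ ¬C)}
   clash {B, ¬B} at an ∃-successor — d ∈ (∀t.∀t.B ⊔ C)
2. Hence d : (∀t.∀t.B ⊔ C): entailed.

Yes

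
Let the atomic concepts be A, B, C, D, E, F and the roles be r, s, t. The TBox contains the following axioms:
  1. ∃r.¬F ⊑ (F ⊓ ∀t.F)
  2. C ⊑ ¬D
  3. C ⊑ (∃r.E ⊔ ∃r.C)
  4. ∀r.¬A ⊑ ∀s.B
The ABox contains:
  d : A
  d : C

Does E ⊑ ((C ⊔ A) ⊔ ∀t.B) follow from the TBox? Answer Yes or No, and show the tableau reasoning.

No

1. E ⊑ ((C ⊔ A) ⊔ ∀t.B)  ⇔  (E ⊓ ((¬C ⊓ ¬A) ⊓ ∃t.¬B)) unsat w.r.t. T
   open: L(x₀) ⊇ {E, ¬A, ¬C, ∀r.F, ∃r.A, …} (+ ∃-successors)
2. Hence E ⊑ ((C ⊔ A) ⊔ ∀t.B): not entailed.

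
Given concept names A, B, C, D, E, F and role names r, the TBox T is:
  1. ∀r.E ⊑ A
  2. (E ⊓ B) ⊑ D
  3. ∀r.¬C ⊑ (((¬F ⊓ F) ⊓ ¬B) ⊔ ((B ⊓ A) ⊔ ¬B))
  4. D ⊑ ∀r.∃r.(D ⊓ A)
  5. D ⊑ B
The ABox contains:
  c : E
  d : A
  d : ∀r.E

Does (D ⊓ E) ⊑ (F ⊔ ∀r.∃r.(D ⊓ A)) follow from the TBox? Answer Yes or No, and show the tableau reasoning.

Yes

1. (D ⊓ E) ⊑ (F ⊔ ∀r.∃r.(D ⊓ A))  ⇔  ((D ⊓ E) ⊓ (¬F ⊓ ∃r.∀r.(¬D ⊔ ¬A))) unsat w.r.t. T
   all branches close; clash {B, ¬B} at x₀
2. Hence (D ⊓ E) ⊑ (F ⊔ ∀r.∃r.(D ⊓ A)): entailed.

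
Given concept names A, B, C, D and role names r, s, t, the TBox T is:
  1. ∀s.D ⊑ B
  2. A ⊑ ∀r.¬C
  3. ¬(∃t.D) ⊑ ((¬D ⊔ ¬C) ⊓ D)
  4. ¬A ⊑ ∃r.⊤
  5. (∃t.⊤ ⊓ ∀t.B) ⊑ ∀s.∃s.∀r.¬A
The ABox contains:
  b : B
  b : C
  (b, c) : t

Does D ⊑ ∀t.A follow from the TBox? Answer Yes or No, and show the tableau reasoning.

No

1. D ⊑ ∀t.A  ⇔  (D ⊓ ∃t.¬A) unsat w.r.t. T
   open: L(x₀) ⊇ {A, D, ∀r.¬C, ∃s.¬D, ∃t.D, …} (+ ∃-successors)
2. Hence D ⊑ ∀t.A: not entailed.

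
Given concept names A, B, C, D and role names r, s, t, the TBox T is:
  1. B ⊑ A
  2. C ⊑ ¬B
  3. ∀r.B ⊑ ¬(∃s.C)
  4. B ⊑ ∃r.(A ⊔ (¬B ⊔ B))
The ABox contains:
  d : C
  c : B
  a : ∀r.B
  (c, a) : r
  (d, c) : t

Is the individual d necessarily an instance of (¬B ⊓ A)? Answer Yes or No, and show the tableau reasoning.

No

1. d : (¬B ⊓ A)?  L(d) = {C} ∪ {(B ⊔ ¬A)}
   apply at d: C⊑¬B
   open: L(d) ⊇ {C, ¬A, ¬B, ∃r.¬B} (+ ∃-successors) — d ∉ (¬B ⊓ A) possible
2. Hence d : (¬B ⊓ A): not entailed.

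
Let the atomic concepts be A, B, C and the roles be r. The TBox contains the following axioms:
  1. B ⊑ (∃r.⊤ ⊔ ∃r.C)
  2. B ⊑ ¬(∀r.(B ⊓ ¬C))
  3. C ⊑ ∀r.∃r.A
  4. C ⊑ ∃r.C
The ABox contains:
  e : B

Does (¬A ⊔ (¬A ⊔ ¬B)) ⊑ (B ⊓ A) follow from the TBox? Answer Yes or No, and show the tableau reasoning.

1. (¬A ⊔ (¬A ⊔ ¬B)) ⊑ (B ⊓ A)  ⇔  ((¬A ⊔ (¬A ⊔ ¬B)) ⊓ (¬B ⊔ ¬A)) unsat w.r.t. T
   open: L(x₀) ⊇ {¬A, ¬B, ¬C}
2. Hence (¬A ⊔ (¬A ⊔ ¬B)) ⊑ (B ⊓ A): not entailed.

No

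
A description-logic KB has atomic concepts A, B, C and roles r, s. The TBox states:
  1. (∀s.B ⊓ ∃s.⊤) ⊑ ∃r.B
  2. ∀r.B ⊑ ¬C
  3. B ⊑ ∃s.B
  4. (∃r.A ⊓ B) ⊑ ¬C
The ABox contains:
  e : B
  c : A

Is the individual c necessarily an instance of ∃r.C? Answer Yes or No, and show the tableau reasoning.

No

1. c : ∃r.C?  L(c) = {A} ∪ {∀r.¬C}
   open: L(c) ⊇ {A, ¬B, ∀r.¬C, ∃r.¬B, ∃s.¬B} (+ ∃-successors) — c ∉ ∃r.C possible
2. Hence c : ∃r.C: not entailed.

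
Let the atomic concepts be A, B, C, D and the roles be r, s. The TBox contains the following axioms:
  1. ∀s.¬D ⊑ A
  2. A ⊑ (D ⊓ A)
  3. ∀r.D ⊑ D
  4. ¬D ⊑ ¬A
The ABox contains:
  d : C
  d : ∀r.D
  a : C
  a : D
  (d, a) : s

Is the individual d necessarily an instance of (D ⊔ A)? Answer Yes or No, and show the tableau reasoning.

1. d : (D ⊔ A)?  L(d) = {C, ∀r.D} ∪ {(¬D ⊓ ¬A)}
   clash {A, ¬A} at d — d ∈ (D ⊔ A)
2. Hence d : (D ⊔ A): entailed.

Yes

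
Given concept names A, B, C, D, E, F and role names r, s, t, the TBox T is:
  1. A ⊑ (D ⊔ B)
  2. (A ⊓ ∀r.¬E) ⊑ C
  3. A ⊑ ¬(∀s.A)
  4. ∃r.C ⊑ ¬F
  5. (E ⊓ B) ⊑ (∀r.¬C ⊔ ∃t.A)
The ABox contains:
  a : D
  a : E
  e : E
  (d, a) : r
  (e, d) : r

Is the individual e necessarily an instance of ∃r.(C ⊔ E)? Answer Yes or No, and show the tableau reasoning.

1. e : ∃r.(C ⊔ E)?  L(e) = {E} ∪ {∀r.(¬C ⊓ ¬E)}
   open: L(e) ⊇ {E, ¬A, ¬B, ∀r.(¬C ⊓ ¬E), ∀r.¬C} — e ∉ ∃r.(C ⊔ E) possible
2. Hence e : ∃r.(C ⊔ E): not entailed.

No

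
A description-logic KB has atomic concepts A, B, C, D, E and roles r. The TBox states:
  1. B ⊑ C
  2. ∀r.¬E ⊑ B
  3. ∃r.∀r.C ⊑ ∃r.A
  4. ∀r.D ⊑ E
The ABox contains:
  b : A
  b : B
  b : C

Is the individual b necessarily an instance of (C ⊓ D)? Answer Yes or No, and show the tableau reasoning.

No

1. b : (C ⊓ D)?  L(b) = {A, B, C} ∪ {(¬C ⊔ ¬D)}
   open: L(b) ⊇ {A, B, C, ¬D, ∀r.∃r.¬C, …} (+ ∃-successors) — b ∉ (C ⊓ D) possible
2. Hence b : (C ⊓ D): not entailed.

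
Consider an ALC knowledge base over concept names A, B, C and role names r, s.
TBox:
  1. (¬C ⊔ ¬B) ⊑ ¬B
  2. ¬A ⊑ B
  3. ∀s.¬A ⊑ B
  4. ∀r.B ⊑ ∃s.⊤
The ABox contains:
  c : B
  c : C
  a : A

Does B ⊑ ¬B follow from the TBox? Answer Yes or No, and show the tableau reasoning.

1. B ⊑ ¬B  ⇔  (B ⊓ B) unsat w.r.t. T
   open: L(x₀) ⊇ {B, C, ∃r.¬B} (+ ∃-successors)
2. Hence B ⊑ ¬B: not entailed.

No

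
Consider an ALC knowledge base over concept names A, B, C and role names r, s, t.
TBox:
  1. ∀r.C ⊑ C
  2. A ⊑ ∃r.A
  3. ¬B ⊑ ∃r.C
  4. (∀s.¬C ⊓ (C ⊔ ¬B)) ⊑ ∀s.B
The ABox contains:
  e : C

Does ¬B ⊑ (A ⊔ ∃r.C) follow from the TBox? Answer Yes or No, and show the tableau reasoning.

Yes

1. ¬B ⊑ (A ⊔ ∃r.C)  ⇔  (¬B ⊓ (¬A ⊓ ∀r.¬C)) unsat w.r.t. T
   all branches close; clash {C, ¬C} at an ∃-successor
2. Hence ¬B ⊑ (A ⊔ ∃r.C): entailed.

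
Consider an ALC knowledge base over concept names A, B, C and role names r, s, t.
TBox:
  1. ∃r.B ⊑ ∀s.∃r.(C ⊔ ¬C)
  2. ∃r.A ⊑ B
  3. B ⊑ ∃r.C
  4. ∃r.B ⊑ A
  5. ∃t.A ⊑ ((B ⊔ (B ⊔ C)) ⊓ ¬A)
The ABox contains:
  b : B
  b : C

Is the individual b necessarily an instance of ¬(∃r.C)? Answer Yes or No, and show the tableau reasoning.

1. b : ¬(∃r.C)?  L(b) = {B, C} ∪ {∃r.C}
   open: L(b) ⊇ {B, C, ∀r.¬B, ∀t.¬A, ∃r.C} (+ ∃-successors) — b ∉ ¬(∃r.C) possible
2. Hence b : ¬(∃r.C): not entailed.

No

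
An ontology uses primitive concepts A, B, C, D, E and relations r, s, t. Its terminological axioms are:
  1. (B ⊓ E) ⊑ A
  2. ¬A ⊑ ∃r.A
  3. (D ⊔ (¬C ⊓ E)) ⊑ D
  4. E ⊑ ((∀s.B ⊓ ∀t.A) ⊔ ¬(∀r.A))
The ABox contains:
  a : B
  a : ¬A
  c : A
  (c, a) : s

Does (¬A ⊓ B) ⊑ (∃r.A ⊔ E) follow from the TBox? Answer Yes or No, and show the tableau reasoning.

1. (¬A ⊓ B) ⊑ (∃r.A ⊔ E)  ⇔  ((¬A ⊓ B) ⊓ (∀r.¬A ⊓ ¬E)) unsat w.r.t. T
   all branches close; clash {A, ¬A} at x₀
2. Hence (¬A ⊓ B) ⊑ (∃r.A ⊔ E): entailed.

Yes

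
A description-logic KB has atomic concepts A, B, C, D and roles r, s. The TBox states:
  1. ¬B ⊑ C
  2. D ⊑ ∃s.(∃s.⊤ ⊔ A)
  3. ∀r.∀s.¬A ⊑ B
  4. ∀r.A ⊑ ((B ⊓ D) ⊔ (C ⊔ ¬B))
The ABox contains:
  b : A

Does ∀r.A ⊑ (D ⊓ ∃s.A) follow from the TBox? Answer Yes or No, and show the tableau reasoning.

1. ∀r.A ⊑ (D ⊓ ∃s.A)  ⇔  (∀r.A ⊓ (¬D ⊔ ∀s.¬A)) unsat w.r.t. T
   apply at x₀: ∀r.A⊑((B ⊓ D) ⊔ (C ⊔ ¬B))
   open: L(x₀) ⊇ {B, C, ¬D, ∀r.A}
2. Hence ∀r.A ⊑ (D ⊓ ∃s.A): not entailed.

No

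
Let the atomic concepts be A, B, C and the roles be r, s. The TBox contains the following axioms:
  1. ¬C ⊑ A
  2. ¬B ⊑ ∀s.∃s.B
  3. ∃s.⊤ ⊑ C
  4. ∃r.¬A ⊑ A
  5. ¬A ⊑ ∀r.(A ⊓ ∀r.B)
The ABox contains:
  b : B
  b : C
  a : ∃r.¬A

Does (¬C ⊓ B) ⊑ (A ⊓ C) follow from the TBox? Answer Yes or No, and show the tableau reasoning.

No

1. (¬C ⊓ B) ⊑ (A ⊓ C)  ⇔  ((¬C ⊓ B) ⊓ (¬A ⊔ ¬C)) unsat w.r.t. T
   apply at x₀: ¬C⊑A
   open: L(x₀) ⊇ {A, B, ¬C, ∀s.⊥}
2. Hence (¬C ⊓ B) ⊑ (A ⊓ C): not entailed.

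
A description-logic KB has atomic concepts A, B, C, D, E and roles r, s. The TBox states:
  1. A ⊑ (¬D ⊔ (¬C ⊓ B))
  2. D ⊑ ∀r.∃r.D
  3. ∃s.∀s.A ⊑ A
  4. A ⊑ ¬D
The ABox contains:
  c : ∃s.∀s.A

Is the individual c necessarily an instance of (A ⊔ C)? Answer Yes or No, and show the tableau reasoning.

Yes

1. c : (A ⊔ C)?  L(c) = {∃s.∀s.A} ∪ {(¬A ⊓ ¬C)}
   clash {A, ¬A} at c — c ∈ (A ⊔ C)
2. Hence c : (A ⊔ C): entailed.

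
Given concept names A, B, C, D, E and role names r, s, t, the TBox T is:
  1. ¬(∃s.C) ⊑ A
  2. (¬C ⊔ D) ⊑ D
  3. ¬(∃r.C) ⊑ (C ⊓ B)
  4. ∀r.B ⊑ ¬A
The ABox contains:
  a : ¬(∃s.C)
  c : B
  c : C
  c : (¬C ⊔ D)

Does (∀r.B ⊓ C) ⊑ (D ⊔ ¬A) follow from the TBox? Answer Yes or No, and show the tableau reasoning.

Yes

1. (∀r.B ⊓ C) ⊑ (D ⊔ ¬A)  ⇔  ((∀r.B ⊓ C) ⊓ (¬D ⊓ A)) unsat w.r.t. T
   all branches close; clash {D, ¬D} at x₀
2. Hence (∀r.B ⊓ C) ⊑ (D ⊔ ¬A): entailed.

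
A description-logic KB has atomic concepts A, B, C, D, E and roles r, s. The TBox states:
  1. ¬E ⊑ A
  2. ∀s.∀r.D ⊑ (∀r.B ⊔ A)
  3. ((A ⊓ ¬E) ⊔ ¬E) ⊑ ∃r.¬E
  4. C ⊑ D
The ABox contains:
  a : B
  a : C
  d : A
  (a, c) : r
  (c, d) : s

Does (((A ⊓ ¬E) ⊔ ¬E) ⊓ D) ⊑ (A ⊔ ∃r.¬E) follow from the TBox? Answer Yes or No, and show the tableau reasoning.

1. (((A ⊓ ¬E) ⊔ ¬E) ⊓ D) ⊑ (A ⊔ ∃r.¬E)  ⇔  ((((A ⊓ ¬E) ⊔ ¬E) ⊓ D) ⊓ (¬A ⊓ ∀r.E)) unsat w.r.t. T
   all branches close; clash {A, ¬A} at x₀
2. Hence (((A ⊓ ¬E) ⊔ ¬E) ⊓ D) ⊑ (A ⊔ ∃r.¬E): entailed.

Yes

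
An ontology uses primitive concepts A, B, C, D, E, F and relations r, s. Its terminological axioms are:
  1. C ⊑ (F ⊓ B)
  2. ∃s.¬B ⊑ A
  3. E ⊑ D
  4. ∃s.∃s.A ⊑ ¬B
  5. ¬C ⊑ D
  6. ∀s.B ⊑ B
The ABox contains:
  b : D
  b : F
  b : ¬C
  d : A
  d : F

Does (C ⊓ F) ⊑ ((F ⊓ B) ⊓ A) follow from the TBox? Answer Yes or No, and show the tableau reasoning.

No

1. (C ⊓ F) ⊑ ((F ⊓ B) ⊓ A)  ⇔  ((C ⊓ F) ⊓ ((¬F ⊔ ¬B) ⊔ ¬A)) unsat w.r.t. T
   apply at x₀: C⊑(F ⊓ B)
   open: L(x₀) ⊇ {B, C, F, ¬A, ¬E, …}
2. Hence (C ⊓ F) ⊑ ((F ⊓ B) ⊓ A): not entailed.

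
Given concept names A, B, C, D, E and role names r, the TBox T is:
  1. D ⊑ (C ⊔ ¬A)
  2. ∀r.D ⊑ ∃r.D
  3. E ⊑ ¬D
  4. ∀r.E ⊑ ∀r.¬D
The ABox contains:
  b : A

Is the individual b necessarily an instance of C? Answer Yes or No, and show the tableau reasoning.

No

1. b : C?  L(b) = {A} ∪ {¬C}
   open: L(b) ⊇ {A, ¬C, ¬D, ¬E, ∃r.¬D, …} (+ ∃-successors) — b ∉ C possible
2. Hence b : C: not entailed.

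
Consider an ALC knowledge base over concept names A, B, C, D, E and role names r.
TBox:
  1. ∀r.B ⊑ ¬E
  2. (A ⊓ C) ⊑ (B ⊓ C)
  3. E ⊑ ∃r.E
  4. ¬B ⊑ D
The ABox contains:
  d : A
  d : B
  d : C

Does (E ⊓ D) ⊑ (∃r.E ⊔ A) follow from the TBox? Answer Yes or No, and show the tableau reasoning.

Yes

1. (E ⊓ D) ⊑ (∃r.E ⊔ A)  ⇔  ((E ⊓ D) ⊓ (∀r.¬E ⊓ ¬A)) unsat w.r.t. T
   all branches close; clash {E, ¬E} at x₀
2. Hence (E ⊓ D) ⊑ (∃r.E ⊔ A): entailed.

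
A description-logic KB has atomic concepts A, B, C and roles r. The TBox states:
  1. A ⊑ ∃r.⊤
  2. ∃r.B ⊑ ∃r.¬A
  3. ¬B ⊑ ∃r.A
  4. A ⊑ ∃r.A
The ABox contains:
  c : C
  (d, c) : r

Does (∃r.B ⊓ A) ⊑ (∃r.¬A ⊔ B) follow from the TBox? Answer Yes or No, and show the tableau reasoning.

Yes

1. (∃r.B ⊓ A) ⊑ (∃r.¬A ⊔ B)  ⇔  ((∃r.B ⊓ A) ⊓ (∀r.A ⊓ ¬B)) unsat w.r.t. T
   all branches close; clash {A, ¬A} at an ∃-successor
2. Hence (∃r.B ⊓ A) ⊑ (∃r.¬A ⊔ B): entailed.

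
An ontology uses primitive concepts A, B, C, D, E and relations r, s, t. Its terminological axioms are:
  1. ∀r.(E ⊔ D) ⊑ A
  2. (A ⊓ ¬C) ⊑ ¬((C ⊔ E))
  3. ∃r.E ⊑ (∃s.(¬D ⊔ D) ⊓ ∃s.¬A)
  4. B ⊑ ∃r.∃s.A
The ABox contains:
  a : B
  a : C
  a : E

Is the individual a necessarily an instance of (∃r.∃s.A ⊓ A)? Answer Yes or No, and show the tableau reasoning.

1. a : (∃r.∃s.A ⊓ A)?  L(a) = {B, C, E} ∪ {(∀r.∀s.¬A ⊔ ¬A)}
   apply at a: B⊑∃r.∃s.A
   open: L(a) ⊇ {B, C, E, ¬A, ∀r.¬E, …} (+ ∃-successors) — a ∉ (∃r.∃s.A ⊓ A) possible
2. Hence a : (∃r.∃s.A ⊓ A): not entailed.

No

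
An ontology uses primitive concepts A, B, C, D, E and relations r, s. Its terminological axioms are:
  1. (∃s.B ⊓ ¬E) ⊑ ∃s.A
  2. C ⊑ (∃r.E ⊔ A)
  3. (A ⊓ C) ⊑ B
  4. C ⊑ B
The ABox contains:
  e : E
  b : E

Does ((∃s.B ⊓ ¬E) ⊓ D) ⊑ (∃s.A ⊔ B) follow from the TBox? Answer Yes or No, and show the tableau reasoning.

Yes

1. ((∃s.B ⊓ ¬E) ⊓ D) ⊑ (∃s.A ⊔ B)  ⇔  (((∃s.B ⊓ ¬E) ⊓ D) ⊓ (∀s.¬A ⊓ ¬B)) unsat w.r.t. T
   all branches close; clash {B, ¬B} at x₀
2. Hence ((∃s.B ⊓ ¬E) ⊓ D) ⊑ (∃s.A ⊔ B): entailed.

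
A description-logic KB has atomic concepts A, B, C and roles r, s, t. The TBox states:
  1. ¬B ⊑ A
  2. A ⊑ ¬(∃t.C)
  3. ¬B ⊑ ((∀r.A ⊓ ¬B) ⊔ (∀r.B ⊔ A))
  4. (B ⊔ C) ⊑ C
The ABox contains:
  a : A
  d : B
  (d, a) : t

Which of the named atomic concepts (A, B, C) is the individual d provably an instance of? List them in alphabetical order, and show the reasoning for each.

1. d : A?  L(d) = {B} ∪ {¬A}
   open: L(d) ⊇ {B, C, ¬A} — d ∉ A possible
2. d : B?  L(d) = {B} ∪ {¬B}
   clash {B, ¬B} at d — d ∈ B
3. d : C?  L(d) = {B} ∪ {¬C}
   clash {C, ¬C} at d — d ∈ C
4. Entailed for d: {B, C}

{B, C}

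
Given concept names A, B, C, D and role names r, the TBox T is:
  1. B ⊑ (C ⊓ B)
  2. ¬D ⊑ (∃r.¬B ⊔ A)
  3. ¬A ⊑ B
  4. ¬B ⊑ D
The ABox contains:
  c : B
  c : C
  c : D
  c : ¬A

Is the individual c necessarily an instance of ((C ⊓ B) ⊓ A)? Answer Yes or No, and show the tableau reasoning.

1. c : ((C ⊓ B) ⊓ A)?  L(c) = {B, C, D, ¬A} ∪ {((¬C ⊔ ¬B) ⊔ ¬A)}
   apply at c: B⊑(C ⊓ B)
   open: L(c) ⊇ {B, C, D, ¬A} — c ∉ ((C ⊓ B) ⊓ A) possible
2. Hence c : ((C ⊓ B) ⊓ A): not entailed.

No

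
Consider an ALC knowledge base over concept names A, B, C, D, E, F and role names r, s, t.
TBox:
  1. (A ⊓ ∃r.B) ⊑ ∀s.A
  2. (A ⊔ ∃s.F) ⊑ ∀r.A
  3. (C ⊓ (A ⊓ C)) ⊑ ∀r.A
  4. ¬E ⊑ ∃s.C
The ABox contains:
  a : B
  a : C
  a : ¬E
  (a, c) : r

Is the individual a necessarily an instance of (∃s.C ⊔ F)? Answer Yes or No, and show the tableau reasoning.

1. a : (∃s.C ⊔ F)?  L(a) = {B, C, ¬E} ∪ {(∀s.¬C ⊓ ¬F)}
   clash {C, ¬C} at an ∃-successor — a ∈ (∃s.C ⊔ F)
2. Hence a : (∃s.C ⊔ F): entailed.

Yes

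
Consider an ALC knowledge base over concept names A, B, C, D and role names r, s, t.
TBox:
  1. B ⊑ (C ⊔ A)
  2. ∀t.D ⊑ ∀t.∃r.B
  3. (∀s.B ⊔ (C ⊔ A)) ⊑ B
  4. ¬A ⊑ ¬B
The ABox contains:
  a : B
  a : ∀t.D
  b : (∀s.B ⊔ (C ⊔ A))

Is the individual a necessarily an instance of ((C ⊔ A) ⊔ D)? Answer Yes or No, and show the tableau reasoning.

Yes

1. a : ((C ⊔ A) ⊔ D)?  L(a) = {B, ∀t.D} ∪ {((¬C ⊓ ¬A) ⊓ ¬D)}
   clash {B, ¬B} at a — a ∈ ((C ⊔ A) ⊔ D)
2. Hence a : ((C ⊔ A) ⊔ D): entailed.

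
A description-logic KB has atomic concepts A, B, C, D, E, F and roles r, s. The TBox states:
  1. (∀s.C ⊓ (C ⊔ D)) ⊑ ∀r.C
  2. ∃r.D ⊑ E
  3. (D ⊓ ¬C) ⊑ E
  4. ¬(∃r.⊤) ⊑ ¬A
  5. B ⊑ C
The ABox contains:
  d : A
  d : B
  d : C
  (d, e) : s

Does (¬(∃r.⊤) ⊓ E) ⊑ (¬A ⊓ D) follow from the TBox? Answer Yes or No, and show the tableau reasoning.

1. (¬(∃r.⊤) ⊓ E) ⊑ (¬A ⊓ D)  ⇔  ((∀r.⊥ ⊓ E) ⊓ (A ⊔ ¬D)) unsat w.r.t. T
   apply at x₀: ¬(∃r.⊤)⊑¬A
   open: L(x₀) ⊇ {E, ¬A, ¬B, ¬D, ∀r.⊥, …} (+ ∃-successors)
2. Hence (¬(∃r.⊤) ⊓ E) ⊑ (¬A ⊓ D): not entailed.

No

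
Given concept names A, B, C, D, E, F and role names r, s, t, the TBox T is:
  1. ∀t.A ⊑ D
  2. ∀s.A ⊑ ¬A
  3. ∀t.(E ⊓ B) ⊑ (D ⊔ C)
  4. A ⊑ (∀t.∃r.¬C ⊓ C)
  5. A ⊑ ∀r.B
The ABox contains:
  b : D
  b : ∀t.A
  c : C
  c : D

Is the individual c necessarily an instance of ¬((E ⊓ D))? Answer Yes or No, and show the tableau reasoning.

1. c : ¬((E ⊓ D))?  L(c) = {C, D} ∪ {(E ⊓ D)}
   open: L(c) ⊇ {C, D, E, ¬A, ∃t.(¬E ⊔ ¬B)} (+ ∃-successors) — c ∉ ¬((E ⊓ D)) possible
2. Hence c : ¬((E ⊓ D)): not entailed.

No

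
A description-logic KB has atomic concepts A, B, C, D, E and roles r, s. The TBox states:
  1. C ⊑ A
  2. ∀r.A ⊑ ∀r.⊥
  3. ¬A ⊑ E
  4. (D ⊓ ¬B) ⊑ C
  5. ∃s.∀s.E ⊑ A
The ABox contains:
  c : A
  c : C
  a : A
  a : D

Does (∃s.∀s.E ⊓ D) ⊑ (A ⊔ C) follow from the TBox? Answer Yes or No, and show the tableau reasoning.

1. (∃s.∀s.E ⊓ D) ⊑ (A ⊔ C)  ⇔  ((∃s.∀s.E ⊓ D) ⊓ (¬A ⊓ ¬C)) unsat w.r.t. T
   all branches close; clash {C, ¬C} at x₀
2. Hence (∃s.∀s.E ⊓ D) ⊑ (A ⊔ C): entailed.

Yes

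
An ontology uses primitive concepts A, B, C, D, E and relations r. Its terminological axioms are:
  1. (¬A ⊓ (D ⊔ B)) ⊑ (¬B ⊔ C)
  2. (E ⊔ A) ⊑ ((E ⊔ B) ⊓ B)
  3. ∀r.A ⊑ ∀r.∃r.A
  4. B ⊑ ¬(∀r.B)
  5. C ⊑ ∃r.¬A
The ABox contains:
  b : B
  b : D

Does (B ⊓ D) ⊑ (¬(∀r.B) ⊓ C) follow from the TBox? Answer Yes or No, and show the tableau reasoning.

1. (B ⊓ D) ⊑ (¬(∀r.B) ⊓ C)  ⇔  ((B ⊓ D) ⊓ (∀r.B ⊔ ¬C)) unsat w.r.t. T
   apply at x₀: B⊑¬(∀r.B)
   open: L(x₀) ⊇ {A, B, D, ¬C, ∃r.¬A, …} (+ ∃-successors)
2. Hence (B ⊓ D) ⊑ (¬(∀r.B) ⊓ C): not entailed.

No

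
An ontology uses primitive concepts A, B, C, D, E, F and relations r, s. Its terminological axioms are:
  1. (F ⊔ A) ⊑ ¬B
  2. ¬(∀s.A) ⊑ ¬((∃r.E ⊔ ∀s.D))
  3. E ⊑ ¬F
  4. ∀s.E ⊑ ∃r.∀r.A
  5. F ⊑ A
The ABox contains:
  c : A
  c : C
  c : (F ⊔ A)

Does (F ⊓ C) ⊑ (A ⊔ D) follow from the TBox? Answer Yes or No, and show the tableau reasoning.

Yes

1. (F ⊓ C) ⊑ (A ⊔ D)  ⇔  ((F ⊓ C) ⊓ (¬A ⊓ ¬D)) unsat w.r.t. T
   all branches close; clash {F, ¬F} at x₀
2. Hence (F ⊓ C) ⊑ (A ⊔ D): entailed.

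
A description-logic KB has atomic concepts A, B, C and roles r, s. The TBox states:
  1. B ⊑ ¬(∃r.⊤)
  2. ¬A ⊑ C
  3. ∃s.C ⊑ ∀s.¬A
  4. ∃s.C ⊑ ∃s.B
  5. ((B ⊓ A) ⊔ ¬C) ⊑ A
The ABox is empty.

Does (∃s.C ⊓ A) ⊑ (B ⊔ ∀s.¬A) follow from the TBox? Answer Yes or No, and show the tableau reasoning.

Yes

1. (∃s.C ⊓ A) ⊑ (B ⊔ ∀s.¬A)  ⇔  ((∃s.C ⊓ A) ⊓ (¬B ⊓ ∃s.A)) unsat w.r.t. T
   all branches close; clash {A, ¬A} at an ∃-successor
2. Hence (∃s.C ⊓ A) ⊑ (B ⊔ ∀s.¬A): entailed.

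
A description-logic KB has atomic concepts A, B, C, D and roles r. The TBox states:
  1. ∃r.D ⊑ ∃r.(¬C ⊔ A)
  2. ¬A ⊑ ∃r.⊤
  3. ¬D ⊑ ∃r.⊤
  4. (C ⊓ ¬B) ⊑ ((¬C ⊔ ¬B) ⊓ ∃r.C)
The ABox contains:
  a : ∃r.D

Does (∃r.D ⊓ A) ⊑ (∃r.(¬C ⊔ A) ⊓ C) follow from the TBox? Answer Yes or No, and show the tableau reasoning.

No

1. (∃r.D ⊓ A) ⊑ (∃r.(¬C ⊔ A) ⊓ C)  ⇔  ((∃r.D ⊓ A) ⊓ (∀r.(C ⊓ ¬A) ⊔ ¬C)) unsat w.r.t. T
   apply at x₀: ∃r.D⊑∃r.(¬C ⊔ A)
   open: L(x₀) ⊇ {A, D, ¬C, ∃r.(¬C ⊔ A), ∃r.D} (+ ∃-successors)
2. Hence (∃r.D ⊓ A) ⊑ (∃r.(¬C ⊔ A) ⊓ C): not entailed.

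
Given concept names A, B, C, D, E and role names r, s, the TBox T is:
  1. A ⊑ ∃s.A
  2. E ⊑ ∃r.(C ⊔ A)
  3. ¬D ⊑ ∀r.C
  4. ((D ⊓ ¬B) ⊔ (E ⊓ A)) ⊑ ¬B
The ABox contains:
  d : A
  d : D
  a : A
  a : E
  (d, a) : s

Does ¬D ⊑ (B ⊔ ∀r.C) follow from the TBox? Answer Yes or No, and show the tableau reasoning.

1. ¬D ⊑ (B ⊔ ∀r.C)  ⇔  (¬D ⊓ (¬B ⊓ ∃r.¬C)) unsat w.r.t. T
   all branches close; clash {C, ¬C} at an ∃-successor
2. Hence ¬D ⊑ (B ⊔ ∀r.C): entailed.

Yes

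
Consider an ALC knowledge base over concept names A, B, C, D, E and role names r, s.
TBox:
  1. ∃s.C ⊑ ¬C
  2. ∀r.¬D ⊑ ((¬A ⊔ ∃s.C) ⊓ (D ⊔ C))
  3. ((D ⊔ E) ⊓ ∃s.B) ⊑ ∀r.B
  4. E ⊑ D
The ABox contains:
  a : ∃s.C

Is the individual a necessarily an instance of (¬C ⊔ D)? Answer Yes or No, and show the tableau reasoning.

Yes

1. a : (¬C ⊔ D)?  L(a) = {∃s.C} ∪ {(C ⊓ ¬D)}
   clash {D, ¬D} at a — a ∈ (¬C ⊔ D)
2. Hence a : (¬C ⊔ D): entailed.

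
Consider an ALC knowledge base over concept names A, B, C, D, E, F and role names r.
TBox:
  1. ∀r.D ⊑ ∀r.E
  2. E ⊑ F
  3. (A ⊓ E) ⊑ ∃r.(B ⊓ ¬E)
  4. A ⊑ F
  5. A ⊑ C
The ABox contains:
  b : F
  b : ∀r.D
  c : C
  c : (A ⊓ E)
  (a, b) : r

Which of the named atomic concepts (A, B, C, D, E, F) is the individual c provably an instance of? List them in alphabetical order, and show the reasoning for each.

1. c : A?  L(c) = {C, (A ⊓ E)} ∪ {¬A}
   clash {A, ¬A} at c — c ∈ A
2. c : B?  L(c) = {C, (A ⊓ E)} ∪ {¬B}
   apply at c: E⊑F; (A ⊓ E)⊑∃r.(B ⊓ ¬E); A⊑F
   open: L(c) ⊇ {A, C, E, F, ¬B, …} (+ ∃-successors) — c ∉ B possible
3. c : C?  L(c) = {C, (A ⊓ E)} ∪ {¬C}
   clash {C, ¬C} at c — c ∈ C
4. c : D?  L(c) = {C, (A ⊓ E)} ∪ {¬D}
   apply at c: E⊑F; (A ⊓ E)⊑∃r.(B ⊓ ¬E); A⊑F
   open: L(c) ⊇ {A, C, E, F, ¬D, …} (+ ∃-successors) — c ∉ D possible
5. c : E?  L(c) = {C, (A ⊓ E)} ∪ {¬E}
   clash {E, ¬E} at c — c ∈ E
6. c : F?  L(c) = {C, (A ⊓ E)} ∪ {¬F}
   clash {F, ¬F} at c — c ∈ F
7. Entailed for c: {A, C, E, F}

{A, C, E, F}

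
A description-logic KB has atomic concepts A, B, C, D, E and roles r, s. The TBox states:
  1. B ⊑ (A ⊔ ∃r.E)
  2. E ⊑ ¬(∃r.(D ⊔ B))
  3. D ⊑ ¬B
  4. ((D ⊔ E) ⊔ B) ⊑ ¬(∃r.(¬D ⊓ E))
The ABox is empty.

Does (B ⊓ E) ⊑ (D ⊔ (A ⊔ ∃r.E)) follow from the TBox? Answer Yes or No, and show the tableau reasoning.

1. (B ⊓ E) ⊑ (D ⊔ (A ⊔ ∃r.E))  ⇔  ((B ⊓ E) ⊓ (¬D ⊓ (¬A ⊓ ∀r.¬E))) unsat w.r.t. T
   all branches close; clash {E, ¬E} at an ∃-successor
2. Hence (B ⊓ E) ⊑ (D ⊔ (A ⊔ ∃r.E)): entailed.

Yes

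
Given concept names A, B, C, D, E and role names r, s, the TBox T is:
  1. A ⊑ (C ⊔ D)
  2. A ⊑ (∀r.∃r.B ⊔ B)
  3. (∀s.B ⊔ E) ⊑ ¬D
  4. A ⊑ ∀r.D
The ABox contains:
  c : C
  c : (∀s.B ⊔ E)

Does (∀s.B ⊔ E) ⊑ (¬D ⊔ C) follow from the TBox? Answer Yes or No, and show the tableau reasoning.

Yes

1. (∀s.B ⊔ E) ⊑ (¬D ⊔ C)  ⇔  ((∀s.B ⊔ E) ⊓ (D ⊓ ¬C)) unsat w.r.t. T
   all branches close; clash {D, ¬D} at x₀
2. Hence (∀s.B ⊔ E) ⊑ (¬D ⊔ C): entailed.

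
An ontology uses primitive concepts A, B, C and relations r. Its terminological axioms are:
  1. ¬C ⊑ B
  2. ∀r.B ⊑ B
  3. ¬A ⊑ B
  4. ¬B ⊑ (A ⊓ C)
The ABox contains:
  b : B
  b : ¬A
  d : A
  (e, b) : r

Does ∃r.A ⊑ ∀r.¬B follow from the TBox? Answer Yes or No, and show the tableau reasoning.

No

1. ∃r.A ⊑ ∀r.¬B  ⇔  (∃r.A ⊓ ∃r.B) unsat w.r.t. T
   open: L(x₀) ⊇ {A, B, C, ∃r.A, ∃r.B} (+ ∃-successors)
2. Hence ∃r.A ⊑ ∀r.¬B: not entailed.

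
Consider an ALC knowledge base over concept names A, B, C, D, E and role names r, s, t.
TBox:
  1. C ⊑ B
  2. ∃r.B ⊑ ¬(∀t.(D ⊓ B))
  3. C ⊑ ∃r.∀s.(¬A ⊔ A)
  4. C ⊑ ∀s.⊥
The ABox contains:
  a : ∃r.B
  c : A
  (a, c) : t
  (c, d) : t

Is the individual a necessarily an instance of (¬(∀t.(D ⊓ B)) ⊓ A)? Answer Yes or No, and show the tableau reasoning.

No

1. a : (¬(∀t.(D ⊓ B)) ⊓ A)?  L(a) = {∃r.B} ∪ {(∀t.(D ⊓ B) ⊔ ¬A)}
   apply at a: ∃r.B⊑¬(∀t.(D ⊓ B))
   open: L(a) ⊇ {¬A, ¬C, ∃r.B, ∃t.(¬D ⊔ ¬B)} (+ ∃-successors) — a ∉ (¬(∀t.(D ⊓ B)) ⊓ A) possible
2. Hence a : (¬(∀t.(D ⊓ B)) ⊓ A): not entailed.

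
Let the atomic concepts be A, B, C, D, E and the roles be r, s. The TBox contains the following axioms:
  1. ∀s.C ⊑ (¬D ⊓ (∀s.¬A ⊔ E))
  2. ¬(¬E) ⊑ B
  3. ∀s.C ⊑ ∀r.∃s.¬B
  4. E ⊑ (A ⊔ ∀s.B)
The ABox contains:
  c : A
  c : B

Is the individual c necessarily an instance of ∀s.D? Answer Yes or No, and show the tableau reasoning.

No

1. c : ∀s.D?  L(c) = {A, B} ∪ {∃s.¬D}
   open: L(c) ⊇ {A, B, ¬E, ∃s.¬C, ∃s.¬D} (+ ∃-successors) — c ∉ ∀s.D possible
2. Hence c : ∀s.D: not entailed.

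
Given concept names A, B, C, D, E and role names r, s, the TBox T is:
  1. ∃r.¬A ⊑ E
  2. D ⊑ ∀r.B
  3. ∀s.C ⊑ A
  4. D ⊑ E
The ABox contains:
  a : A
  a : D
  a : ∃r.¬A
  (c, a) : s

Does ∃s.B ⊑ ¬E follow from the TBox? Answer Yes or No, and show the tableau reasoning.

No

1. ∃s.B ⊑ ¬E  ⇔  (∃s.B ⊓ E) unsat w.r.t. T
   open: L(x₀) ⊇ {E, ¬D, ∃s.B, ∃s.¬C} (+ ∃-successors)
2. Hence ∃s.B ⊑ ¬E: not entailed.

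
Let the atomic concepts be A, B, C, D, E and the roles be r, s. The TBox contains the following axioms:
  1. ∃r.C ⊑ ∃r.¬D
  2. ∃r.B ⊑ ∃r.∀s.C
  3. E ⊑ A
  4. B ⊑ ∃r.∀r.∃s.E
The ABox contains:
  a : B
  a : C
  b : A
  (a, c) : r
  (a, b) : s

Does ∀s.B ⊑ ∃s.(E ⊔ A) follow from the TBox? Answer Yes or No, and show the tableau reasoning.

1. ∀s.B ⊑ ∃s.(E ⊔ A)  ⇔  (∀s.B ⊓ ∀s.(¬E ⊓ ¬A)) unsat w.r.t. T
   open: L(x₀) ⊇ {¬B, ¬E, ∀r.¬B, ∀r.¬C, ∀s.(¬E ⊓ ¬A), …}
2. Hence ∀s.B ⊑ ∃s.(E ⊔ A): not entailed.

No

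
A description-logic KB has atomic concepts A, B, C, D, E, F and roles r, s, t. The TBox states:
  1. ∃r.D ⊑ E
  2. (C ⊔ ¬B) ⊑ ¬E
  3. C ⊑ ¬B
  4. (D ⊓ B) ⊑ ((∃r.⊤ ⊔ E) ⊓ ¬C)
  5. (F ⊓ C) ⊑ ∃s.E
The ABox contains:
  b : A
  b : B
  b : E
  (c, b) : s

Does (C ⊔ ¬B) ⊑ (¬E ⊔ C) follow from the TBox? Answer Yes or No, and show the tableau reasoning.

Yes

1. (C ⊔ ¬B) ⊑ (¬E ⊔ C)  ⇔  ((C ⊔ ¬B) ⊓ (E ⊓ ¬C)) unsat w.r.t. T
   all branches close; clash {E, ¬E} at x₀
2. Hence (C ⊔ ¬B) ⊑ (¬E ⊔ C): entailed.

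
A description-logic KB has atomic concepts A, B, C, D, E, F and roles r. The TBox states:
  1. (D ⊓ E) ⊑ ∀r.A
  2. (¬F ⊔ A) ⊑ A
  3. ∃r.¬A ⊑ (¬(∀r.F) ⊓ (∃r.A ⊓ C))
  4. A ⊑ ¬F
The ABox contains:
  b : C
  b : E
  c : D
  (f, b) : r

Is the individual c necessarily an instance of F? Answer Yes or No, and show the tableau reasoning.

1. c : F?  L(c) = {D} ∪ {¬F}
   open: L(c) ⊇ {A, D, ¬E, ¬F, ∀r.A} — c ∉ F possible
2. Hence c : F: not entailed.

No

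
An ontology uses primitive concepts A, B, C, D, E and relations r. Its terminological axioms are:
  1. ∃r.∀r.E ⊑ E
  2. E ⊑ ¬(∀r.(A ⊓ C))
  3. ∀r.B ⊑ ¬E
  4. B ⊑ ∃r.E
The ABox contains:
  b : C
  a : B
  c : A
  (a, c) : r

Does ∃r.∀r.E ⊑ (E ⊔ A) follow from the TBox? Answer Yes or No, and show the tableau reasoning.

Yes

1. ∃r.∀r.E ⊑ (E ⊔ A)  ⇔  (∃r.∀r.E ⊓ (¬E ⊓ ¬A)) unsat w.r.t. T
   all branches close; clash {E, ¬E} at x₀
2. Hence ∃r.∀r.E ⊑ (E ⊔ A): entailed.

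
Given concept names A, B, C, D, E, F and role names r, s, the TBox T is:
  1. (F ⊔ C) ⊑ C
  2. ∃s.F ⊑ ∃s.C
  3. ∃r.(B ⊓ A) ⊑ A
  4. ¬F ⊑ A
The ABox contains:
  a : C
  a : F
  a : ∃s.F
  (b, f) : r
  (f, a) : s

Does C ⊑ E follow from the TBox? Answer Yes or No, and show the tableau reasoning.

No

1. C ⊑ E  ⇔  (C ⊓ ¬E) unsat w.r.t. T
   open: L(x₀) ⊇ {C, F, ¬E, ∀r.(¬B ⊔ ¬A), ∀s.¬F}
2. Hence C ⊑ E: not entailed.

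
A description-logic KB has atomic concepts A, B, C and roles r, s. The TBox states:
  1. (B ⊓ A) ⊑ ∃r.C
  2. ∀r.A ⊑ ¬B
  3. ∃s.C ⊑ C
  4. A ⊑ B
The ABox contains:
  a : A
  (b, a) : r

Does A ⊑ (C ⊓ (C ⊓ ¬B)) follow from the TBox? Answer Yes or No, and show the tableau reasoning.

No

1. A ⊑ (C ⊓ (C ⊓ ¬B))  ⇔  (A ⊓ (¬C ⊔ (¬C ⊔ B))) unsat w.r.t. T
   apply at x₀: A⊑B
   open: L(x₀) ⊇ {A, B, ¬C, ∀s.¬C, ∃r.C, …} (+ ∃-successors)
2. Hence A ⊑ (C ⊓ (C ⊓ ¬B)): not entailed.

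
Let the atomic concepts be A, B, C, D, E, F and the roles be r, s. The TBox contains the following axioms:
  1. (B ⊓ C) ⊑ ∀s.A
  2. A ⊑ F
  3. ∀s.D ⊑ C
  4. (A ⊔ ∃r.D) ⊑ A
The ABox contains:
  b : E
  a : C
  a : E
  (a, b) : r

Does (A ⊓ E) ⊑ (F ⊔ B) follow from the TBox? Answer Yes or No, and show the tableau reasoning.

1. (A ⊓ E) ⊑ (F ⊔ B)  ⇔  ((A ⊓ E) ⊓ (¬F ⊓ ¬B)) unsat w.r.t. T
   all branches close; clash {F, ¬F} at x₀
2. Hence (A ⊓ E) ⊑ (F ⊔ B): entailed.

Yes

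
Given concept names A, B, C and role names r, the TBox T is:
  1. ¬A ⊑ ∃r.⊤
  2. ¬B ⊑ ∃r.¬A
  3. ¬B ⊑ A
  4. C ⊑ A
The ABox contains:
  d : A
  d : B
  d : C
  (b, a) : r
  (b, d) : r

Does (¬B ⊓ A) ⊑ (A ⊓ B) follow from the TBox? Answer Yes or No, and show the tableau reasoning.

No

1. (¬B ⊓ A) ⊑ (A ⊓ B)  ⇔  ((¬B ⊓ A) ⊓ (¬A ⊔ ¬B)) unsat w.r.t. T
   apply at x₀: ¬B⊑∃r.¬A
   open: L(x₀) ⊇ {A, ¬B, ∃r.¬A} (+ ∃-successors)
2. Hence (¬B ⊓ A) ⊑ (A ⊓ B): not entailed.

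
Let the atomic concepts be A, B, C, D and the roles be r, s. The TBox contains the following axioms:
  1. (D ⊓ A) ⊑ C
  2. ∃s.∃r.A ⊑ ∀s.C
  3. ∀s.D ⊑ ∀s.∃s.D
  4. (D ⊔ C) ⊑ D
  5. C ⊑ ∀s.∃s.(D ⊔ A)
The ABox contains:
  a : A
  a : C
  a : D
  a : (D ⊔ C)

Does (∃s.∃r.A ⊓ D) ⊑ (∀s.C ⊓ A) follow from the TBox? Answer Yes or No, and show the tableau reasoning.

No

1. (∃s.∃r.A ⊓ D) ⊑ (∀s.C ⊓ A)  ⇔  ((∃s.∃r.A ⊓ D) ⊓ (∃s.¬C ⊔ ¬A)) unsat w.r.t. T
   apply at x₀: ∃s.∃r.A⊑∀s.C
   open: L(x₀) ⊇ {D, ¬A, ¬C, ∀s.C, ∀s.∃s.D, …} (+ ∃-successors)
2. Hence (∃s.∃r.A ⊓ D) ⊑ (∀s.C ⊓ A): not entailed.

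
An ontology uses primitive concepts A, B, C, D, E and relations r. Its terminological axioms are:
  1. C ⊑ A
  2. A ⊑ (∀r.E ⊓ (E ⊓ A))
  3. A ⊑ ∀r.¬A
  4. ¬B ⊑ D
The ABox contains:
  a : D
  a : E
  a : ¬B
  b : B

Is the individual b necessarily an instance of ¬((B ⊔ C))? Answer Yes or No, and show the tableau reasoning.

No

1. b : ¬((B ⊔ C))?  L(b) = {B} ∪ {(B ⊔ C)}
   open: L(b) ⊇ {B, ¬A, ¬C} — b ∉ ¬((B ⊔ C)) possible
2. Hence b : ¬((B ⊔ C)): not entailed.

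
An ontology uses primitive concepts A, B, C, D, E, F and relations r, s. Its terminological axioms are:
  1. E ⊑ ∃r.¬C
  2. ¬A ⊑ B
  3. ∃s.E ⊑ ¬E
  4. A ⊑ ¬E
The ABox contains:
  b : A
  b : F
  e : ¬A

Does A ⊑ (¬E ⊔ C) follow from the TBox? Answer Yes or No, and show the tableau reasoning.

Yes

1. A ⊑ (¬E ⊔ C)  ⇔  (A ⊓ (E ⊓ ¬C)) unsat w.r.t. T
   all branches close; clash {E, ¬E} at x₀
2. Hence A ⊑ (¬E ⊔ C): entailed.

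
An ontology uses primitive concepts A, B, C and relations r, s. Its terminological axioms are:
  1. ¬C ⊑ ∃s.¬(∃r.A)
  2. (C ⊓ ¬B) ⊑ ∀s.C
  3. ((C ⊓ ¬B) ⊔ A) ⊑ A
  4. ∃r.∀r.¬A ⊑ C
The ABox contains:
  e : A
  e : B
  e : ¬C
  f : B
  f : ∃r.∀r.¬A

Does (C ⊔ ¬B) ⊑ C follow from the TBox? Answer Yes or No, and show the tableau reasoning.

No

1. (C ⊔ ¬B) ⊑ C  ⇔  ((C ⊔ ¬B) ⊓ ¬C) unsat w.r.t. T
   apply at x₀: ¬C⊑∃s.¬(∃r.A)
   open: L(x₀) ⊇ {¬A, ¬B, ¬C, ∀r.∃r.A, ∃s.∀r.¬A} (+ ∃-successors)
2. Hence (C ⊔ ¬B) ⊑ C: not entailed.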